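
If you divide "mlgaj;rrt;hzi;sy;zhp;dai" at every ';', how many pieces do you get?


Input string: 'mlgaj;rrt;hzi;sy;zhp;dai'
Delimiter: ';'
Split result: 'mlgaj', 'rrt', 'hzi', 'sy', 'zhp', 'dai'
Number of parts: 6


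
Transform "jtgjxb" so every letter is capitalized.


Input string: 'jtgjxb'
Operation: convert each letter to uppercase
Mapping: 'j'->'J', 't'->'T', 'g'->'G', 'j'->'J', 'x'->'X', 'b'->'B'
Result: JTGJXB


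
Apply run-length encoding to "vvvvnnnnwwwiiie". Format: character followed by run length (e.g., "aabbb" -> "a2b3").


Input: 'vvvvnnnnwwwiiie'
Operation: identify consecutive runs
Runs: 'vvvv' -> v4, 'nnnn' -> n4, 'www' -> w3, 'iii' -> i3, 'e' -> e1
Encoded: v4n4w3i3e1


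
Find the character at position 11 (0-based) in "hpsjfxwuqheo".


Input string: 'hpsjfxwuqheo'
Operation: get character at index 11
Index mapping: s[0]='h', s[1]='p', s[2]='s', s[3]='j', s[4]='f', s[5]='x', s[6]='w', s[7]='u', s[8]='q', s[9]='h', s[10]='e', s[11]='o'
Result: 'o'


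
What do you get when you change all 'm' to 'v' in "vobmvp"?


Input string: 'vobmvp'
Operation: replace 'm' with 'v'
Positions of 'm': 3
After replacement: vobvvp


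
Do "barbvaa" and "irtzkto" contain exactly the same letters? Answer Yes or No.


String 1: 'barbvaa' -> sorted: 'aaabbrv'
String 2: 'irtzkto' -> sorted: 'ikorttz'
Compare sorted forms: 'aaabbrv' != 'ikorttz'
Anagram: No


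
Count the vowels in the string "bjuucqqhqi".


Input string: 'bjuucqqhqi'
Operation: count vowels (a, e, i, o, u)
Scan: s[0]='b', s[1]='j', s[2]='u' (vowel), s[3]='u' (vowel), s[4]='c', s[5]='q', s[6]='q', s[7]='h', s[8]='q', s[9]='i' (vowel)
Vowels found: 3
Result: 3


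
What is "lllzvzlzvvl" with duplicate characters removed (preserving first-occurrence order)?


Input: 'lllzvzlzvvl'
Operation: keep first occurrence of each character
Scan: s[0]='l' new -> keep; s[1]='l' seen -> skip; s[2]='l' seen -> skip; s[3]='z' new -> keep; s[4]='v' new -> keep; s[5]='z' seen -> skip; s[6]='l' seen -> skip; s[7]='z' seen -> skip; s[8]='v' seen -> skip; s[9]='v' seen -> skip; s[10]='l' seen -> skip
Result: lzv


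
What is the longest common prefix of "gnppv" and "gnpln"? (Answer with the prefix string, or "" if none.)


String 1: 'gnppv'
String 2: 'gnpln'
Compare position by position:
pos 0: 'g' vs 'g' match
pos 1: 'n' vs 'n' match
pos 2: 'p' vs 'p' match
pos 3: 'p' vs 'l' differ -> stop
Longest common prefix: "gnp" (length 3)


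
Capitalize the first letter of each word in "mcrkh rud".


Input string: 'mcrkh rud'
Operation: capitalize first letter of each word
Word transformations: 'mcrkh'->'Mcrkh', 'rud'->'Rud'
Result: Mcrkh Rud


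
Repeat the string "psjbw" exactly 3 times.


Input string: 'psjbw'
Operation: repeat 3 times
Concatenation: 'psjbw' + 'psjbw' + 'psjbw'
Result: psjbwpsjbwpsjbw


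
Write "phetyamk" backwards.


Input string: 'phetyamk'
Operation: reverse character order
Original order: 'p' -> 'h' -> 'e' -> 't' -> 'y' -> 'a' -> 'm' -> 'k'
Reversed order: 'k' -> 'm' -> 'a' -> 'y' -> 't' -> 'e' -> 'h' -> 'p'
Result: kmaytehp


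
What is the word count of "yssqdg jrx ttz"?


Input string: 'yssqdg jrx ttz'
Operation: split by spaces
Words found: 'yssqdg', 'jrx', 'ttz'
Word count: 3


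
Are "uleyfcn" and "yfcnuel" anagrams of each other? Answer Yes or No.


String 1: 'uleyfcn' -> sorted: 'ceflnuy'
String 2: 'yfcnuel' -> sorted: 'ceflnuy'
Compare sorted forms: 'ceflnuy' == 'ceflnuy'
Anagram: Yes


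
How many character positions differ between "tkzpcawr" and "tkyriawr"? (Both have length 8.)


String 1: 'tkzpcawr'
String 2: 'tkyriawr'
Compare each position: pos 0: 't'=='t', pos 1: 'k'=='k', pos 2: 'z'!='y', pos 3: 'p'!='r', pos 4: 'c'!='i', pos 5: 'a'=='a', pos 6: 'w'=='w', pos 7: 'r'=='r'
Differing positions: 3
Hamming distance: 3


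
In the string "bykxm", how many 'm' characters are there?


Input string: 'bykxm'
Target character: 'm'
Scan each position: s[4]='m'
Matches found at indices: 4
Total: 1


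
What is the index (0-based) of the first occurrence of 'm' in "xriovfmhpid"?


Input string: 'xriovfmhpid'
Target: 'm'
Scanning left to right: s[0]='x', s[1]='r', s[2]='i', s[3]='o', s[4]='v', s[5]='f', s[6]='m'
First match at index: 6


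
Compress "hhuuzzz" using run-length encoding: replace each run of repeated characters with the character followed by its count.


Input: 'hhuuzzz'
Operation: identify consecutive runs
Runs: 'hh' -> h2, 'uu' -> u2, 'zzz' -> z3
Encoded: h2u2z3


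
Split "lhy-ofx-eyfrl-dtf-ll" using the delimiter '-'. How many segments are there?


Input string: 'lhy-ofx-eyfrl-dtf-ll'
Delimiter: '-'
Split result: 'lhy', 'ofx', 'eyfrl', 'dtf', 'll'
Number of parts: 5


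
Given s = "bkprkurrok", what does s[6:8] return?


Input string: 'bkprkurrok'
Operation: slice [6:8]
Extract characters: s[6]='r', s[7]='r'
Result: rr


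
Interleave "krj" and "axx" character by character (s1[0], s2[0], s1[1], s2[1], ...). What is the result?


String 1: 'krj'
String 2: 'axx'
Operation: alternate characters
Pairs: 'k'+'a', 'r'+'x', 'j'+'x'
Result: karxjx


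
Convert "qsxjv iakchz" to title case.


Input string: 'qsxjv iakchz'
Operation: capitalize first letter of each word
Word transformations: 'qsxjv'->'Qsxjv', 'iakchz'->'Iakchz'
Result: Qsxjv Iakchz


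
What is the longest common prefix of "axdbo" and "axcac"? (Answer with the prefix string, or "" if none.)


String 1: 'axdbo'
String 2: 'axcac'
Compare position by position:
pos 0: 'a' vs 'a' match
pos 1: 'x' vs 'x' match
pos 2: 'd' vs 'c' differ -> stop
Longest common prefix: "ax" (length 2)


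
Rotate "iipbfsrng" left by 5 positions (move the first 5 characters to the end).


Input: 'iipbfsrng', shift = 5
Operation: split at index 5 and swap parts
Front part s[0:5] = 'iipbf'
Back part s[5:] = 'srng'
Rotated = back + front = 'srng' + 'iipbf'
Result: srngiipbf


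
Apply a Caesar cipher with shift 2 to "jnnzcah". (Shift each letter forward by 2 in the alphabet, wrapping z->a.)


Input: 'jnnzcah', shift = 2
Operation: for each letter, (position + 2) mod 26
Mapping: 'j'(9+2=11)->'l', 'n'(13+2=15)->'p', 'n'(13+2=15)->'p', 'z'(25+2=27, 27 mod 26=1)->'b', 'c'(2+2=4)->'e', 'a'(0+2=2)->'c', 'h'(7+2=9)->'j'
Result: lppbecj


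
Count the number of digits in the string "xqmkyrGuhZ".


Input string: 'xqmkyrGuhZ'
Operation: count digit characters (0-9)
Scan: 'x', 'q', 'm', 'k', 'y', 'r', 'G', 'u', 'h', 'Z'
Digits found: 0
Result: 0


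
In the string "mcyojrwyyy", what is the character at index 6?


Input string: 'mcyojrwyyy'
Operation: get character at index 6
Index mapping: s[0]='m', s[1]='c', s[2]='y', s[3]='o', s[4]='j', s[5]='r', s[6]='w'
Result: 'w'


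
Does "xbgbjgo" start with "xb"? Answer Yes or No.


Input string: 'xbgbjgo'
Prefix to check: 'xb'
First 2 characters of input: 'xb'
Match: True
Result: Yes


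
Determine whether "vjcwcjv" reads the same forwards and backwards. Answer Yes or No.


Input string: 'vjcwcjv'
Reversed: 'vjcwcjv'
Compare pairs: s[0]='v' vs s[6]='v' (match), s[1]='j' vs s[5]='j' (match), s[2]='c' vs s[4]='c' (match)
Palindrome: Yes


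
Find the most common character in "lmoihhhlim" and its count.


Input: 'lmoihhhlim'
Operation: tally each character
Counts: 'h':3, 'i':2, 'l':2, 'm':2, 'o':1
Maximum: 'h' appears 3 times


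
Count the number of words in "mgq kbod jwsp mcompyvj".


Input string: 'mgq kbod jwsp mcompyvj'
Operation: split by spaces
Words found: 'mgq', 'kbod', 'jwsp', 'mcompyvj'
Word count: 4


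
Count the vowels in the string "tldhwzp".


Input string: 'tldhwzp'
Operation: count vowels (a, e, i, o, u)
Scan: s[0]='t', s[1]='l', s[2]='d', s[3]='h', s[4]='w', s[5]='z', s[6]='p'
Vowels found: 0
Result: 0


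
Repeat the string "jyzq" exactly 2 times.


Input string: 'jyzq'
Operation: repeat 2 times
Concatenation: 'jyzq' + 'jyzq'
Result: jyzqjyzq


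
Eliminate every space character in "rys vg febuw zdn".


Input string: 'rys vg febuw zdn'
Operation: remove all spaces
Words: 'rys', 'vg', 'febuw', 'zdn'
Join without spaces: rysvgfebuwzdn


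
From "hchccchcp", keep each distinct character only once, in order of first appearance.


Input: 'hchccchcp'
Operation: keep first occurrence of each character
Scan: s[0]='h' new -> keep; s[1]='c' new -> keep; s[2]='h' seen -> skip; s[3]='c' seen -> skip; s[4]='c' seen -> skip; s[5]='c' seen -> skip; s[6]='h' seen -> skip; s[7]='c' seen -> skip; s[8]='p' new -> keep
Result: hcp


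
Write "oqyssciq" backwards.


Input string: 'oqyssciq'
Operation: reverse character order
Original order: 'o' -> 'q' -> 'y' -> 's' -> 's' -> 'c' -> 'i' -> 'q'
Reversed order: 'q' -> 'i' -> 'c' -> 's' -> 's' -> 'y' -> 'q' -> 'o'
Result: qicssyqo


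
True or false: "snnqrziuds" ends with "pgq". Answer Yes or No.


Input string: 'snnqrziuds'
Suffix to check: 'pgq'
Last 3 characters of input: 'uds'
Match: False
Result: No


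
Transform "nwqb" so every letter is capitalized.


Input string: 'nwqb'
Operation: convert each letter to uppercase
Mapping: 'n'->'N', 'w'->'W', 'q'->'Q', 'b'->'B'
Result: NWQB


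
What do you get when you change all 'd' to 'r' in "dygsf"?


Input string: 'dygsf'
Operation: replace 'd' with 'r'
Positions of 'd': 0
After replacement: rygsf


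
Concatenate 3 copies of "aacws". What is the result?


Input string: 'aacws'
Operation: repeat 3 times
Concatenation: 'aacws' + 'aacws' + 'aacws'
Result: aacwsaacwsaacws


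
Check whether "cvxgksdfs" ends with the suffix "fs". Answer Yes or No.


Input string: 'cvxgksdfs'
Suffix to check: 'fs'
Last 2 characters of input: 'fs'
Match: True
Result: Yes


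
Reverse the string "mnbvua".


Input string: 'mnbvua'
Operation: reverse character order
Original order: 'm' -> 'n' -> 'b' -> 'v' -> 'u' -> 'a'
Reversed order: 'a' -> 'u' -> 'v' -> 'b' -> 'n' -> 'm'
Result: auvbnm


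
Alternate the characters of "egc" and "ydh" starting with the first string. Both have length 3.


String 1: 'egc'
String 2: 'ydh'
Operation: alternate characters
Pairs: 'e'+'y', 'g'+'d', 'c'+'h'
Result: eygdch


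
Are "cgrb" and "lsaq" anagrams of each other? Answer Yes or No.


String 1: 'cgrb' -> sorted: 'bcgr'
String 2: 'lsaq' -> sorted: 'alqs'
Compare sorted forms: 'bcgr' != 'alqs'
Anagram: No


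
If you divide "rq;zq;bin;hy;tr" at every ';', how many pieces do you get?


Input string: 'rq;zq;bin;hy;tr'
Delimiter: ';'
Split result: 'rq', 'zq', 'bin', 'hy', 'tr'
Number of parts: 5


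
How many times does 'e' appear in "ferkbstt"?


Input string: 'ferkbstt'
Target character: 'e'
Scan each position: s[1]='e'
Matches found at indices: 1
Total: 1


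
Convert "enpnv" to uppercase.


Input string: 'enpnv'
Operation: convert each letter to uppercase
Mapping: 'e'->'E', 'n'->'N', 'p'->'P', 'n'->'N', 'v'->'V'
Result: ENPNV


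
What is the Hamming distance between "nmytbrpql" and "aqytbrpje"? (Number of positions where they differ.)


String 1: 'nmytbrpql'
String 2: 'aqytbrpje'
Compare each position: pos 0: 'n'!='a', pos 1: 'm'!='q', pos 2: 'y'=='y', pos 3: 't'=='t', pos 4: 'b'=='b', pos 5: 'r'=='r', pos 6: 'p'=='p', pos 7: 'q'!='j', pos 8: 'l'!='e'
Differing positions: 4
Hamming distance: 4


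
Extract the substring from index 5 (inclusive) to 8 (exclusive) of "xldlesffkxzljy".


Input string: 'xldlesffkxzljy'
Operation: slice [5:8]
Extract characters: s[5]='s', s[6]='f', s[7]='f'
Result: sff


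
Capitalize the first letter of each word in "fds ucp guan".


Input string: 'fds ucp guan'
Operation: capitalize first letter of each word
Word transformations: 'fds'->'Fds', 'ucp'->'Ucp', 'guan'->'Guan'
Result: Fds Ucp Guan


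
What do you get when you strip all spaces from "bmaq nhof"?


Input string: 'bmaq nhof'
Operation: remove all spaces
Words: 'bmaq', 'nhof'
Join without spaces: bmaqnhof


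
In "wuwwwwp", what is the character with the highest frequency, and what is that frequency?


Input: 'wuwwwwp'
Operation: tally each character
Counts: 'p':1, 'u':1, 'w':5
Maximum: 'w' appears 5 times


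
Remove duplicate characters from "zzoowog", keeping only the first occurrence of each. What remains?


Input: 'zzoowog'
Operation: keep first occurrence of each character
Scan: s[0]='z' new -> keep; s[1]='z' seen -> skip; s[2]='o' new -> keep; s[3]='o' seen -> skip; s[4]='w' new -> keep; s[5]='o' seen -> skip; s[6]='g' new -> keep
Result: zowg


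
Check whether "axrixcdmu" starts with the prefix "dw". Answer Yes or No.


Input string: 'axrixcdmu'
Prefix to check: 'dw'
First 2 characters of input: 'ax'
Match: False
Result: No


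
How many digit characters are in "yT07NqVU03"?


Input string: 'yT07NqVU03'
Operation: count digit characters (0-9)
Scan: 'y', 'T', '0'(digit), '7'(digit), 'N', 'q', 'V', 'U', '0'(digit), '3'(digit)
Digits found: 4
Result: 4


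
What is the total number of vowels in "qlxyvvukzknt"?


Input string: 'qlxyvvukzknt'
Operation: count vowels (a, e, i, o, u)
Scan: s[0]='q', s[1]='l', s[2]='x', s[3]='y', s[4]='v', s[5]='v', s[6]='u' (vowel), s[7]='k', s[8]='z', s[9]='k', s[10]='n', s[11]='t'
Vowels found: 1
Result: 1


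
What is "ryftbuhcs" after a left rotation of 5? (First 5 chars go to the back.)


Input: 'ryftbuhcs', shift = 5
Operation: split at index 5 and swap parts
Front part s[0:5] = 'ryftb'
Back part s[5:] = 'uhcs'
Rotated = back + front = 'uhcs' + 'ryftb'
Result: uhcsryftb


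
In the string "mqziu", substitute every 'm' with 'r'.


Input string: 'mqziu'
Operation: replace 'm' with 'r'
Positions of 'm': 0
After replacement: rqziu


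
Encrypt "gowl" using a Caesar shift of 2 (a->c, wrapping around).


Input: 'gowl', shift = 2
Operation: for each letter, (position + 2) mod 26
Mapping: 'g'(6+2=8)->'i', 'o'(14+2=16)->'q', 'w'(22+2=24)->'y', 'l'(11+2=13)->'n'
Result: iqyn


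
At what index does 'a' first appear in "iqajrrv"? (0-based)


Input string: 'iqajrrv'
Target: 'a'
Scanning left to right: s[0]='i', s[1]='q', s[2]='a'
First match at index: 2


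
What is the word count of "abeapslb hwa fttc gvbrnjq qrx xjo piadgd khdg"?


Input string: 'abeapslb hwa fttc gvbrnjq qrx xjo piadgd khdg'
Operation: split by spaces
Words found: 'abeapslb', 'hwa', 'fttc', 'gvbrnjq', 'qrx', 'xjo', 'piadgd', 'khdg'
Word count: 8


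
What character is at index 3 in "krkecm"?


Input string: 'krkecm'
Operation: get character at index 3
Index mapping: s[0]='k', s[1]='r', s[2]='k', s[3]='e'
Result: 'e'


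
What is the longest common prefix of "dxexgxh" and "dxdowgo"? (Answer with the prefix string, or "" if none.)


String 1: 'dxexgxh'
String 2: 'dxdowgo'
Compare position by position:
pos 0: 'd' vs 'd' match
pos 1: 'x' vs 'x' match
pos 2: 'e' vs 'd' differ -> stop
Longest common prefix: "dx" (length 2)


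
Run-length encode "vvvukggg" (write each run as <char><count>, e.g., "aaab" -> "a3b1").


Input: 'vvvukggg'
Operation: identify consecutive runs
Runs: 'vvv' -> v3, 'u' -> u1, 'k' -> k1, 'ggg' -> g3
Encoded: v3u1k1g3


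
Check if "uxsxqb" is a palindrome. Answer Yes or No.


Input string: 'uxsxqb'
Reversed: 'bqxsxu'
Compare pairs: s[0]='u' vs s[5]='b' (mismatch), s[1]='x' vs s[4]='q' (mismatch), s[2]='s' vs s[3]='x' (mismatch)
Palindrome: No


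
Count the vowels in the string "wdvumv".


Input string: 'wdvumv'
Operation: count vowels (a, e, i, o, u)
Scan: s[0]='w', s[1]='d', s[2]='v', s[3]='u' (vowel), s[4]='m', s[5]='v'
Vowels found: 1
Result: 1


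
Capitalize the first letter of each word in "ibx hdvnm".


Input string: 'ibx hdvnm'
Operation: capitalize first letter of each word
Word transformations: 'ibx'->'Ibx', 'hdvnm'->'Hdvnm'
Result: Ibx Hdvnm


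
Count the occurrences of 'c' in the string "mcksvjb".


Input string: 'mcksvjb'
Target character: 'c'
Scan each position: s[1]='c'
Matches found at indices: 1
Total: 1


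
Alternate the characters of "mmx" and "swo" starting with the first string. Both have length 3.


String 1: 'mmx'
String 2: 'swo'
Operation: alternate characters
Pairs: 'm'+'s', 'm'+'w', 'x'+'o'
Result: msmwxo


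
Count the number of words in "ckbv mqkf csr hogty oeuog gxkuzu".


Input string: 'ckbv mqkf csr hogty oeuog gxkuzu'
Operation: split by spaces
Words found: 'ckbv', 'mqkf', 'csr', 'hogty', 'oeuog', 'gxkuzu'
Word count: 6


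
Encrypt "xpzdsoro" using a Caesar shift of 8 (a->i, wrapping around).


Input: 'xpzdsoro', shift = 8
Operation: for each letter, (position + 8) mod 26
Mapping: 'x'(23+8=31, 31 mod 26=5)->'f', 'p'(15+8=23)->'x', 'z'(25+8=33, 33 mod 26=7)->'h', 'd'(3+8=11)->'l', 's'(18+8=26, 26 mod 26=0)->'a', 'o'(14+8=22)->'w', 'r'(17+8=25)->'z', 'o'(14+8=22)->'w'
Result: fxhlawzw


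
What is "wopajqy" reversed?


Input string: 'wopajqy'
Operation: reverse character order
Original order: 'w' -> 'o' -> 'p' -> 'a' -> 'j' -> 'q' -> 'y'
Reversed order: 'y' -> 'q' -> 'j' -> 'a' -> 'p' -> 'o' -> 'w'
Result: yqjapow


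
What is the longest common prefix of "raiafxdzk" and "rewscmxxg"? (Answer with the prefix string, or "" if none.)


String 1: 'raiafxdzk'
String 2: 'rewscmxxg'
Compare position by position:
pos 0: 'r' vs 'r' match
pos 1: 'a' vs 'e' differ -> stop
Longest common prefix: "r" (length 1)


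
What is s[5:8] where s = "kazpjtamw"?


Input string: 'kazpjtamw'
Operation: slice [5:8]
Extract characters: s[5]='t', s[6]='a', s[7]='m'
Result: tam


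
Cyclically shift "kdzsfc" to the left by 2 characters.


Input: 'kdzsfc', shift = 2
Operation: split at index 2 and swap parts
Front part s[0:2] = 'kd'
Back part s[2:] = 'zsfc'
Rotated = back + front = 'zsfc' + 'kd'
Result: zsfckd


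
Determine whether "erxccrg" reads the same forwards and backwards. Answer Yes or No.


Input string: 'erxccrg'
Reversed: 'grccxre'
Compare pairs: s[0]='e' vs s[6]='g' (mismatch), s[1]='r' vs s[5]='r' (match), s[2]='x' vs s[4]='c' (mismatch)
Palindrome: No


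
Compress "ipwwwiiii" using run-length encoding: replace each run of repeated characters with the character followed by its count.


Input: 'ipwwwiiii'
Operation: identify consecutive runs
Runs: 'i' -> i1, 'p' -> p1, 'www' -> w3, 'iiii' -> i4
Encoded: i1p1w3i4


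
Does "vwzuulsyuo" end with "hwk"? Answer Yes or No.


Input string: 'vwzuulsyuo'
Suffix to check: 'hwk'
Last 3 characters of input: 'yuo'
Match: False
Result: No


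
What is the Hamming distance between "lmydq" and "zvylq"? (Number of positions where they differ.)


String 1: 'lmydq'
String 2: 'zvylq'
Compare each position: pos 0: 'l'!='z', pos 1: 'm'!='v', pos 2: 'y'=='y', pos 3: 'd'!='l', pos 4: 'q'=='q'
Differing positions: 3
Hamming distance: 3


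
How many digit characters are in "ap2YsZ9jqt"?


Input string: 'ap2YsZ9jqt'
Operation: count digit characters (0-9)
Scan: 'a', 'p', '2'(digit), 'Y', 's', 'Z', '9'(digit), 'j', 'q', 't'
Digits found: 2
Result: 2


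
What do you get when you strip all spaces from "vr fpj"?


Input string: 'vr fpj'
Operation: remove all spaces
Words: 'vr', 'fpj'
Join without spaces: vrfpj


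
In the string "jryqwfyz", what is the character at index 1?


Input string: 'jryqwfyz'
Operation: get character at index 1
Index mapping: s[0]='j', s[1]='r'
Result: 'r'


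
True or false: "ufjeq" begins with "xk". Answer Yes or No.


Input string: 'ufjeq'
Prefix to check: 'xk'
First 2 characters of input: 'uf'
Match: False
Result: No


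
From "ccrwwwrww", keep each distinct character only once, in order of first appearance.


Input: 'ccrwwwrww'
Operation: keep first occurrence of each character
Scan: s[0]='c' new -> keep; s[1]='c' seen -> skip; s[2]='r' new -> keep; s[3]='w' new -> keep; s[4]='w' seen -> skip; s[5]='w' seen -> skip; s[6]='r' seen -> skip; s[7]='w' seen -> skip; s[8]='w' seen -> skip
Result: crw


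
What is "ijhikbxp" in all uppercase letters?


Input string: 'ijhikbxp'
Operation: convert each letter to uppercase
Mapping: 'i'->'I', 'j'->'J', 'h'->'H', 'i'->'I', 'k'->'K', 'b'->'B', 'x'->'X', 'p'->'P'
Result: IJHIKBXP


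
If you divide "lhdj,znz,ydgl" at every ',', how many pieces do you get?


Input string: 'lhdj,znz,ydgl'
Delimiter: ','
Split result: 'lhdj', 'znz', 'ydgl'
Number of parts: 3


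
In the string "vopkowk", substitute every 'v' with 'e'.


Input string: 'vopkowk'
Operation: replace 'v' with 'e'
Positions of 'v': 0
After replacement: eopkowk


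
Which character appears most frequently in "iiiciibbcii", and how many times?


Input: 'iiiciibbcii'
Operation: tally each character
Counts: 'b':2, 'c':2, 'i':7
Maximum: 'i' appears 7 times


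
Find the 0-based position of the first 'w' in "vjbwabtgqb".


Input string: 'vjbwabtgqb'
Target: 'w'
Scanning left to right: s[0]='v', s[1]='j', s[2]='b', s[3]='w'
First match at index: 3


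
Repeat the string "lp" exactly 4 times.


Input string: 'lp'
Operation: repeat 4 times
Concatenation: 'lp' + 'lp' + 'lp' + 'lp'
Result: lplplplp


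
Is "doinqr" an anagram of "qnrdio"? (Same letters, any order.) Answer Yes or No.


String 1: 'qnrdio' -> sorted: 'dinoqr'
String 2: 'doinqr' -> sorted: 'dinoqr'
Compare sorted forms: 'dinoqr' == 'dinoqr'
Anagram: Yes


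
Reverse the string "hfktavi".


Input string: 'hfktavi'
Operation: reverse character order
Original order: 'h' -> 'f' -> 'k' -> 't' -> 'a' -> 'v' -> 'i'
Reversed order: 'i' -> 'v' -> 'a' -> 't' -> 'k' -> 'f' -> 'h'
Result: ivatkfh


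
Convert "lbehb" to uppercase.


Input string: 'lbehb'
Operation: convert each letter to uppercase
Mapping: 'l'->'L', 'b'->'B', 'e'->'E', 'h'->'H', 'b'->'B'
Result: LBEHB


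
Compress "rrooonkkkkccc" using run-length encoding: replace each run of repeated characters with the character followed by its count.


Input: 'rrooonkkkkccc'
Operation: identify consecutive runs
Runs: 'rr' -> r2, 'ooo' -> o3, 'n' -> n1, 'kkkk' -> k4, 'ccc' -> c3
Encoded: r2o3n1k4c3


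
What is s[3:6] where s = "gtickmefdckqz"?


Input string: 'gtickmefdckqz'
Operation: slice [3:6]
Extract characters: s[3]='c', s[4]='k', s[5]='m'
Result: ckm


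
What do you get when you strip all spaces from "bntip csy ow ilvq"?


Input string: 'bntip csy ow ilvq'
Operation: remove all spaces
Words: 'bntip', 'csy', 'ow', 'ilvq'
Join without spaces: bntipcsyowilvq


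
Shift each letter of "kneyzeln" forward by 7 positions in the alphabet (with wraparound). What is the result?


Input: 'kneyzeln', shift = 7
Operation: for each letter, (position + 7) mod 26
Mapping: 'k'(10+7=17)->'r', 'n'(13+7=20)->'u', 'e'(4+7=11)->'l', 'y'(24+7=31, 31 mod 26=5)->'f', 'z'(25+7=32, 32 mod 26=6)->'g', 'e'(4+7=11)->'l', 'l'(11+7=18)->'s', 'n'(13+7=20)->'u'
Result: rulfglsu


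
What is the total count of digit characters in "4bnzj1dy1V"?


Input string: '4bnzj1dy1V'
Operation: count digit characters (0-9)
Scan: '4'(digit), 'b', 'n', 'z', 'j', '1'(digit), 'd', 'y', '1'(digit), 'V'
Digits found: 3
Result: 3


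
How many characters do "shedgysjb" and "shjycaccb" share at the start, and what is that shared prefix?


String 1: 'shedgysjb'
String 2: 'shjycaccb'
Compare position by position:
pos 0: 's' vs 's' match
pos 1: 'h' vs 'h' match
pos 2: 'e' vs 'j' differ -> stop
Longest common prefix: "sh" (length 2)


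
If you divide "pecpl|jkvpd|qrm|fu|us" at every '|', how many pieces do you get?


Input string: 'pecpl|jkvpd|qrm|fu|us'
Delimiter: '|'
Split result: 'pecpl', 'jkvpd', 'qrm', 'fu', 'us'
Number of parts: 5


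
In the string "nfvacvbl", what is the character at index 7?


Input string: 'nfvacvbl'
Operation: get character at index 7
Index mapping: s[0]='n', s[1]='f', s[2]='v', s[3]='a', s[4]='c', s[5]='v', s[6]='b', s[7]='l'
Result: 'l'


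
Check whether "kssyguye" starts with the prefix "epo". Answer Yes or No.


Input string: 'kssyguye'
Prefix to check: 'epo'
First 3 characters of input: 'kss'
Match: False
Result: No


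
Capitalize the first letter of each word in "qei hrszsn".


Input string: 'qei hrszsn'
Operation: capitalize first letter of each word
Word transformations: 'qei'->'Qei', 'hrszsn'->'Hrszsn'
Result: Qei Hrszsn


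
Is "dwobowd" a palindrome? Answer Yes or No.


Input string: 'dwobowd'
Reversed: 'dwobowd'
Compare pairs: s[0]='d' vs s[6]='d' (match), s[1]='w' vs s[5]='w' (match), s[2]='o' vs s[4]='o' (match)
Palindrome: Yes


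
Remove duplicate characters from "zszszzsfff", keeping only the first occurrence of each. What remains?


Input: 'zszszzsfff'
Operation: keep first occurrence of each character
Scan: s[0]='z' new -> keep; s[1]='s' new -> keep; s[2]='z' seen -> skip; s[3]='s' seen -> skip; s[4]='z' seen -> skip; s[5]='z' seen -> skip; s[6]='s' seen -> skip; s[7]='f' new -> keep; s[8]='f' seen -> skip; s[9]='f' seen -> skip
Result: zsf


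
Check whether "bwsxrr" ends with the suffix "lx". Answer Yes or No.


Input string: 'bwsxrr'
Suffix to check: 'lx'
Last 2 characters of input: 'rr'
Match: False
Result: No


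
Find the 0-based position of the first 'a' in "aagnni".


Input string: 'aagnni'
Target: 'a'
Scanning left to right: s[0]='a'
First match at index: 0


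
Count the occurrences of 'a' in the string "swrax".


Input string: 'swrax'
Target character: 'a'
Scan each position: s[3]='a'
Matches found at indices: 3
Total: 1


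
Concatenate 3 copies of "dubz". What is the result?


Input string: 'dubz'
Operation: repeat 3 times
Concatenation: 'dubz' + 'dubz' + 'dubz'
Result: dubzdubzdubz


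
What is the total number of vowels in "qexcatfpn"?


Input string: 'qexcatfpn'
Operation: count vowels (a, e, i, o, u)
Scan: s[0]='q', s[1]='e' (vowel), s[2]='x', s[3]='c', s[4]='a' (vowel), s[5]='t', s[6]='f', s[7]='p', s[8]='n'
Vowels found: 2
Result: 2


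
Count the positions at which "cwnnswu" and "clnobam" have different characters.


String 1: 'cwnnswu'
String 2: 'clnobam'
Compare each position: pos 0: 'c'=='c', pos 1: 'w'!='l', pos 2: 'n'=='n', pos 3: 'n'!='o', pos 4: 's'!='b', pos 5: 'w'!='a', pos 6: 'u'!='m'
Differing positions: 5
Hamming distance: 5


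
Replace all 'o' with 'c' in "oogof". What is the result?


Input string: 'oogof'
Operation: replace 'o' with 'c'
Positions of 'o': 0, 1, 3
After replacement: ccgcf


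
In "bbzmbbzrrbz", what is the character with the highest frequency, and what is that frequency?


Input: 'bbzmbbzrrbz'
Operation: tally each character
Counts: 'b':5, 'm':1, 'r':2, 'z':3
Maximum: 'b' appears 5 times


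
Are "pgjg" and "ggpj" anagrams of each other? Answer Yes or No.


String 1: 'pgjg' -> sorted: 'ggjp'
String 2: 'ggpj' -> sorted: 'ggjp'
Compare sorted forms: 'ggjp' == 'ggjp'
Anagram: Yes


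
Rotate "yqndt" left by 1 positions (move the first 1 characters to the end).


Input: 'yqndt', shift = 1
Operation: split at index 1 and swap parts
Front part s[0:1] = 'y'
Back part s[1:] = 'qndt'
Rotated = back + front = 'qndt' + 'y'
Result: qndty


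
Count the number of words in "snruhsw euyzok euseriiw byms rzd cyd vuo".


Input string: 'snruhsw euyzok euseriiw byms rzd cyd vuo'
Operation: split by spaces
Words found: 'snruhsw', 'euyzok', 'euseriiw', 'byms', 'rzd', 'cyd', 'vuo'
Word count: 7


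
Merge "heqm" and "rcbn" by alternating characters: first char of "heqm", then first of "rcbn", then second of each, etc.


String 1: 'heqm'
String 2: 'rcbn'
Operation: alternate characters
Pairs: 'h'+'r', 'e'+'c', 'q'+'b', 'm'+'n'
Result: hrecqbmn


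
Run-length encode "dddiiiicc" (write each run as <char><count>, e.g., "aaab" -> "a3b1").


Input: 'dddiiiicc'
Operation: identify consecutive runs
Runs: 'ddd' -> d3, 'iiii' -> i4, 'cc' -> c2
Encoded: d3i4c2


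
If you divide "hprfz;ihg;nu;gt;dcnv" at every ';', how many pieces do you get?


Input string: 'hprfz;ihg;nu;gt;dcnv'
Delimiter: ';'
Split result: 'hprfz', 'ihg', 'nu', 'gt', 'dcnv'
Number of parts: 5


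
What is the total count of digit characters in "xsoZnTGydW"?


Input string: 'xsoZnTGydW'
Operation: count digit characters (0-9)
Scan: 'x', 's', 'o', 'Z', 'n', 'T', 'G', 'y', 'd', 'W'
Digits found: 0
Result: 0


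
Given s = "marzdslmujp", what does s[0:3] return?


Input string: 'marzdslmujp'
Operation: slice [0:3]
Extract characters: s[0]='m', s[1]='a', s[2]='r'
Result: mar


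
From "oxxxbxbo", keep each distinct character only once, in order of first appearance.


Input: 'oxxxbxbo'
Operation: keep first occurrence of each character
Scan: s[0]='o' new -> keep; s[1]='x' new -> keep; s[2]='x' seen -> skip; s[3]='x' seen -> skip; s[4]='b' new -> keep; s[5]='x' seen -> skip; s[6]='b' seen -> skip; s[7]='o' seen -> skip
Result: oxb


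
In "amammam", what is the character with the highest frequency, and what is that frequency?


Input: 'amammam'
Operation: tally each character
Counts: 'a':3, 'm':4
Maximum: 'm' appears 4 times


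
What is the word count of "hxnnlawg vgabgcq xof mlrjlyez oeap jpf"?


Input string: 'hxnnlawg vgabgcq xof mlrjlyez oeap jpf'
Operation: split by spaces
Words found: 'hxnnlawg', 'vgabgcq', 'xof', 'mlrjlyez', 'oeap', 'jpf'
Word count: 6


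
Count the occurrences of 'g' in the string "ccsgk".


Input string: 'ccsgk'
Target character: 'g'
Scan each position: s[3]='g'
Matches found at indices: 3
Total: 1


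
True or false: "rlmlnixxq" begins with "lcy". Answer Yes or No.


Input string: 'rlmlnixxq'
Prefix to check: 'lcy'
First 3 characters of input: 'rlm'
Match: False
Result: No


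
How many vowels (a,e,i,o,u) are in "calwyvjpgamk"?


Input string: 'calwyvjpgamk'
Operation: count vowels (a, e, i, o, u)
Scan: s[0]='c', s[1]='a' (vowel), s[2]='l', s[3]='w', s[4]='y', s[5]='v', s[6]='j', s[7]='p', s[8]='g', s[9]='a' (vowel), s[10]='m', s[11]='k'
Vowels found: 2
Result: 2


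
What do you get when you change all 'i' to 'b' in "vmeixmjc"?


Input string: 'vmeixmjc'
Operation: replace 'i' with 'b'
Positions of 'i': 3
After replacement: vmebxmjc


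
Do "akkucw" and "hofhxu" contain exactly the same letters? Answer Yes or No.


String 1: 'akkucw' -> sorted: 'ackkuw'
String 2: 'hofhxu' -> sorted: 'fhhoux'
Compare sorted forms: 'ackkuw' != 'fhhoux'
Anagram: No


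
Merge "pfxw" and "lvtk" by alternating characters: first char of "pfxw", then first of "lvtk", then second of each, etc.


String 1: 'pfxw'
String 2: 'lvtk'
Operation: alternate characters
Pairs: 'p'+'l', 'f'+'v', 'x'+'t', 'w'+'k'
Result: plfvxtwk


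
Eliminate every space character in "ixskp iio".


Input string: 'ixskp iio'
Operation: remove all spaces
Words: 'ixskp', 'iio'
Join without spaces: ixskpiio


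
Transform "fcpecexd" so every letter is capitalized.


Input string: 'fcpecexd'
Operation: convert each letter to uppercase
Mapping: 'f'->'F', 'c'->'C', 'p'->'P', 'e'->'E', 'c'->'C', 'e'->'E', 'x'->'X', 'd'->'D'
Result: FCPECEXD


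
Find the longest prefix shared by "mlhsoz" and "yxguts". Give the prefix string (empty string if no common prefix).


String 1: 'mlhsoz'
String 2: 'yxguts'
Compare position by position:
pos 0: 'm' vs 'y' differ -> stop
Longest common prefix: "" (length 0)


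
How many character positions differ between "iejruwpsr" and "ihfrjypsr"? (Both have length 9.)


String 1: 'iejruwpsr'
String 2: 'ihfrjypsr'
Compare each position: pos 0: 'i'=='i', pos 1: 'e'!='h', pos 2: 'j'!='f', pos 3: 'r'=='r', pos 4: 'u'!='j', pos 5: 'w'!='y', pos 6: 'p'=='p', pos 7: 's'=='s', pos 8: 'r'=='r'
Differing positions: 4
Hamming distance: 4


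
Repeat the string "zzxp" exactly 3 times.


Input string: 'zzxp'
Operation: repeat 3 times
Concatenation: 'zzxp' + 'zzxp' + 'zzxp'
Result: zzxpzzxpzzxp


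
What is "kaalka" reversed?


Input string: 'kaalka'
Operation: reverse character order
Original order: 'k' -> 'a' -> 'a' -> 'l' -> 'k' -> 'a'
Reversed order: 'a' -> 'k' -> 'l' -> 'a' -> 'a' -> 'k'
Result: aklaak


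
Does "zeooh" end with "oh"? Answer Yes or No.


Input string: 'zeooh'
Suffix to check: 'oh'
Last 2 characters of input: 'oh'
Match: True
Result: Yes


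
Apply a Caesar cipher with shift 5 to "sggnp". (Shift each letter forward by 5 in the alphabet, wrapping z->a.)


Input: 'sggnp', shift = 5
Operation: for each letter, (position + 5) mod 26
Mapping: 's'(18+5=23)->'x', 'g'(6+5=11)->'l', 'g'(6+5=11)->'l', 'n'(13+5=18)->'s', 'p'(15+5=20)->'u'
Result: xllsu


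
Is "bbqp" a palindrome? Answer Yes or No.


Input string: 'bbqp'
Reversed: 'pqbb'
Compare pairs: s[0]='b' vs s[3]='p' (mismatch), s[1]='b' vs s[2]='q' (mismatch)
Palindrome: No


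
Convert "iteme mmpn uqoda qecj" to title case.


Input string: 'iteme mmpn uqoda qecj'
Operation: capitalize first letter of each word
Word transformations: 'iteme'->'Iteme', 'mmpn'->'Mmpn', 'uqoda'->'Uqoda', 'qecj'->'Qecj'
Result: Iteme Mmpn Uqoda Qecj


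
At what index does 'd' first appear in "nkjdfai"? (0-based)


Input string: 'nkjdfai'
Target: 'd'
Scanning left to right: s[0]='n', s[1]='k', s[2]='j', s[3]='d'
First match at index: 3


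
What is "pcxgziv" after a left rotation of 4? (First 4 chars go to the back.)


Input: 'pcxgziv', shift = 4
Operation: split at index 4 and swap parts
Front part s[0:4] = 'pcxg'
Back part s[4:] = 'ziv'
Rotated = back + front = 'ziv' + 'pcxg'
Result: zivpcxg


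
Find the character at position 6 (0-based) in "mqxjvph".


Input string: 'mqxjvph'
Operation: get character at index 6
Index mapping: s[0]='m', s[1]='q', s[2]='x', s[3]='j', s[4]='v', s[5]='p', s[6]='h'
Result: 'h'


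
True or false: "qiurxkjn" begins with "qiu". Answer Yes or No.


Input string: 'qiurxkjn'
Prefix to check: 'qiu'
First 3 characters of input: 'qiu'
Match: True
Result: Yes


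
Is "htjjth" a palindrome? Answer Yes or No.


Input string: 'htjjth'
Reversed: 'htjjth'
Compare pairs: s[0]='h' vs s[5]='h' (match), s[1]='t' vs s[4]='t' (match), s[2]='j' vs s[3]='j' (match)
Palindrome: Yes


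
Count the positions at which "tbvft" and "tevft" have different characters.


String 1: 'tbvft'
String 2: 'tevft'
Compare each position: pos 0: 't'=='t', pos 1: 'b'!='e', pos 2: 'v'=='v', pos 3: 'f'=='f', pos 4: 't'=='t'
Differing positions: 1
Hamming distance: 1


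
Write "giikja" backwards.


Input string: 'giikja'
Operation: reverse character order
Original order: 'g' -> 'i' -> 'i' -> 'k' -> 'j' -> 'a'
Reversed order: 'a' -> 'j' -> 'k' -> 'i' -> 'i' -> 'g'
Result: ajkiig


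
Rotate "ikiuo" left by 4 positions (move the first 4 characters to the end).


Input: 'ikiuo', shift = 4
Operation: split at index 4 and swap parts
Front part s[0:4] = 'ikiu'
Back part s[4:] = 'o'
Rotated = back + front = 'o' + 'ikiu'
Result: oikiu


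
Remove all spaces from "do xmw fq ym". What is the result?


Input string: 'do xmw fq ym'
Operation: remove all spaces
Words: 'do', 'xmw', 'fq', 'ym'
Join without spaces: doxmwfqym


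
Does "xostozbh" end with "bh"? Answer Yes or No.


Input string: 'xostozbh'
Suffix to check: 'bh'
Last 2 characters of input: 'bh'
Match: True
Result: Yes


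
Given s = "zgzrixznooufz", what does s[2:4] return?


Input string: 'zgzrixznooufz'
Operation: slice [2:4]
Extract characters: s[2]='z', s[3]='r'
Result: zr


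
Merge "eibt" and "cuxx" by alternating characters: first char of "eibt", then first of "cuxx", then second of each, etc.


String 1: 'eibt'
String 2: 'cuxx'
Operation: alternate characters
Pairs: 'e'+'c', 'i'+'u', 'b'+'x', 't'+'x'
Result: eciubxtx


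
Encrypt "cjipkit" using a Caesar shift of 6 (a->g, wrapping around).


Input: 'cjipkit', shift = 6
Operation: for each letter, (position + 6) mod 26
Mapping: 'c'(2+6=8)->'i', 'j'(9+6=15)->'p', 'i'(8+6=14)->'o', 'p'(15+6=21)->'v', 'k'(10+6=16)->'q', 'i'(8+6=14)->'o', 't'(19+6=25)->'z'
Result: ipovqoz


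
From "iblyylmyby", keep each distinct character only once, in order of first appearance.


Input: 'iblyylmyby'
Operation: keep first occurrence of each character
Scan: s[0]='i' new -> keep; s[1]='b' new -> keep; s[2]='l' new -> keep; s[3]='y' new -> keep; s[4]='y' seen -> skip; s[5]='l' seen -> skip; s[6]='m' new -> keep; s[7]='y' seen -> skip; s[8]='b' seen -> skip; s[9]='y' seen -> skip
Result: iblym


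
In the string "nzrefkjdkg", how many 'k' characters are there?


Input string: 'nzrefkjdkg'
Target character: 'k'
Scan each position: s[5]='k', s[8]='k'
Matches found at indices: 5, 8
Total: 2


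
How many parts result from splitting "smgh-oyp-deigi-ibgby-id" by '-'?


Input string: 'smgh-oyp-deigi-ibgby-id'
Delimiter: '-'
Split result: 'smgh', 'oyp', 'deigi', 'ibgby', 'id'
Number of parts: 5


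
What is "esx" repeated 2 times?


Input string: 'esx'
Operation: repeat 2 times
Concatenation: 'esx' + 'esx'
Result: esxesx


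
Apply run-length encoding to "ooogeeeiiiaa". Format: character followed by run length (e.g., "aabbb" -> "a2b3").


Input: 'ooogeeeiiiaa'
Operation: identify consecutive runs
Runs: 'ooo' -> o3, 'g' -> g1, 'eee' -> e3, 'iii' -> i3, 'aa' -> a2
Encoded: o3g1e3i3a2


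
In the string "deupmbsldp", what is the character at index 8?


Input string: 'deupmbsldp'
Operation: get character at index 8
Index mapping: s[0]='d', s[1]='e', s[2]='u', s[3]='p', s[4]='m', s[5]='b', s[6]='s', s[7]='l', s[8]='d'
Result: 'd'


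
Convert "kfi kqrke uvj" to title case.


Input string: 'kfi kqrke uvj'
Operation: capitalize first letter of each word
Word transformations: 'kfi'->'Kfi', 'kqrke'->'Kqrke', 'uvj'->'Uvj'
Result: Kfi Kqrke Uvj


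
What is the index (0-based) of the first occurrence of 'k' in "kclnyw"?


Input string: 'kclnyw'
Target: 'k'
Scanning left to right: s[0]='k'
First match at index: 0


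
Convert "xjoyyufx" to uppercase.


Input string: 'xjoyyufx'
Operation: convert each letter to uppercase
Mapping: 'x'->'X', 'j'->'J', 'o'->'O', 'y'->'Y', 'y'->'Y', 'u'->'U', 'f'->'F', 'x'->'X'
Result: XJOYYUFX


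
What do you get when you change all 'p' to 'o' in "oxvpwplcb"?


Input string: 'oxvpwplcb'
Operation: replace 'p' with 'o'
Positions of 'p': 3, 5
After replacement: oxvowolcb


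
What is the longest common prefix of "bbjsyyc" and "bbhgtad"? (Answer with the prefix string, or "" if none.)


String 1: 'bbjsyyc'
String 2: 'bbhgtad'
Compare position by position:
pos 0: 'b' vs 'b' match
pos 1: 'b' vs 'b' match
pos 2: 'j' vs 'h' differ -> stop
Longest common prefix: "bb" (length 2)


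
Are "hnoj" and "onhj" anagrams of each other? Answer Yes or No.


String 1: 'hnoj' -> sorted: 'hjno'
String 2: 'onhj' -> sorted: 'hjno'
Compare sorted forms: 'hjno' == 'hjno'
Anagram: Yes


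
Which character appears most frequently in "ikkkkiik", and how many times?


Input: 'ikkkkiik'
Operation: tally each character
Counts: 'i':3, 'k':5
Maximum: 'k' appears 5 times


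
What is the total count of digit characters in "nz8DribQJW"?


Input string: 'nz8DribQJW'
Operation: count digit characters (0-9)
Scan: 'n', 'z', '8'(digit), 'D', 'r', 'i', 'b', 'Q', 'J', 'W'
Digits found: 1
Result: 1


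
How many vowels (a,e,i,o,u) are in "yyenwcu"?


Input string: 'yyenwcu'
Operation: count vowels (a, e, i, o, u)
Scan: s[0]='y', s[1]='y', s[2]='e' (vowel), s[3]='n', s[4]='w', s[5]='c', s[6]='u' (vowel)
Vowels found: 2
Result: 2


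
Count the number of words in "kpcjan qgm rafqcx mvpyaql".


Input string: 'kpcjan qgm rafqcx mvpyaql'
Operation: split by spaces
Words found: 'kpcjan', 'qgm', 'rafqcx', 'mvpyaql'
Word count: 4


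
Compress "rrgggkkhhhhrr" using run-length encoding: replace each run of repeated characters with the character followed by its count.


Input: 'rrgggkkhhhhrr'
Operation: identify consecutive runs
Runs: 'rr' -> r2, 'ggg' -> g3, 'kk' -> k2, 'hhhh' -> h4, 'rr' -> r2
Encoded: r2g3k2h4r2


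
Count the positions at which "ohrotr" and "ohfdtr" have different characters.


String 1: 'ohrotr'
String 2: 'ohfdtr'
Compare each position: pos 0: 'o'=='o', pos 1: 'h'=='h', pos 2: 'r'!='f', pos 3: 'o'!='d', pos 4: 't'=='t', pos 5: 'r'=='r'
Differing positions: 2
Hamming distance: 2
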